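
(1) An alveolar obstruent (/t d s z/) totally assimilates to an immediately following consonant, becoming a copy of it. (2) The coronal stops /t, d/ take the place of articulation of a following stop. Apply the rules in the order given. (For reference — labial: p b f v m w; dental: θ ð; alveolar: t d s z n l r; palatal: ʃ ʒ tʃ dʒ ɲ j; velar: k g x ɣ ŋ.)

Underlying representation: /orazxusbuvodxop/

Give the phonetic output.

Rule 1: /z/ before /x/ → [x] (total assimilation)
Rule 1: /s/ before /b/ → [b] (total assimilation)
Rule 1: /d/ before /x/ → [x] (total assimilation)
After rule 1: oraxxubbuvoxxop
Rule 2: no segment meets the rule's conditions; no change.

[oraxxubbuvoxxop]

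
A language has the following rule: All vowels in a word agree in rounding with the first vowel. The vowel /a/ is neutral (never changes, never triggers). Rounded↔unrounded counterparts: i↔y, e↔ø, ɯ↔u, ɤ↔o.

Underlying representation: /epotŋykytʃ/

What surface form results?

/o/ harmonizes with /e/ ([-round]) → [ɤ]
/y/ harmonizes with /e/ ([-round]) → [i]
/y/ harmonizes with /e/ ([-round]) → [i]

[epɤtŋikitʃ]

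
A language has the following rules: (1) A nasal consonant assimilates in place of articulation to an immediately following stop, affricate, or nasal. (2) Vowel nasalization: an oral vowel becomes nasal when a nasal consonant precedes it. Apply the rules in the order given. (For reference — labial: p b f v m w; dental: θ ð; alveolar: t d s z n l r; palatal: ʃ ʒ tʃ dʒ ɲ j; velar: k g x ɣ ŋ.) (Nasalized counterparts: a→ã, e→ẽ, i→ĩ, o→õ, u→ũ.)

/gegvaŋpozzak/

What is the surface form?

Rule 1: /ŋ/ before /p/ (labial) → [m]
After rule 1: gegvampozzak
Rule 2: no segment meets the rule's conditions; no change.

[gegvampozzak]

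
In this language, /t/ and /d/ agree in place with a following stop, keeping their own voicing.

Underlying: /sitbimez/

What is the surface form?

/t/ before /b/ (labial) → [p]

[sipbimez]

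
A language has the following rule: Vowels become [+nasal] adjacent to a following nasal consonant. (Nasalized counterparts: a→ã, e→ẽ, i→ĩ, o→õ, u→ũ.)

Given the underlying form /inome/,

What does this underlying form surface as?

/i/ before nasal /n/ → [ĩ]
/o/ before nasal /m/ → [õ]

[ĩnõme]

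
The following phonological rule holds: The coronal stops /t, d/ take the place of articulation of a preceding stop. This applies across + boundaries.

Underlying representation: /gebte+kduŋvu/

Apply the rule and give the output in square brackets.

[gebpe+kguŋvu]

/t/ after /b/ (labial) → [p]
/d/ after /k/ (velar) → [g]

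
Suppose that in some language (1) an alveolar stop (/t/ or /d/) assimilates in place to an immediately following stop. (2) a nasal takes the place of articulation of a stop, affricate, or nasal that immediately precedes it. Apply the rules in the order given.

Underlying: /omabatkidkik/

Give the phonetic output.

Rule 1: /t/ before /k/ (velar) → [k]
Rule 1: /d/ before /k/ (velar) → [g]
After rule 1: omabakkigkik
Rule 2: no segment meets the rule's conditions; no change.

[omabakkigkik]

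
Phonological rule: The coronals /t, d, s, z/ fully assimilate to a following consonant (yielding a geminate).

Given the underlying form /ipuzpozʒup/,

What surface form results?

/z/ before /p/ → [p] (total assimilation)
/z/ before /ʒ/ → [ʒ] (total assimilation)

[ipuppoʒʒup]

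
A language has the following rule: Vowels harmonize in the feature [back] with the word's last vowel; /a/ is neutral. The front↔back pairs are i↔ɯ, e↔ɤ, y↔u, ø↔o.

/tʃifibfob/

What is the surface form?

[tʃɯfɯbfob]

/i/ harmonizes with /o/ ([+back]) → [ɯ]
/i/ harmonizes with /o/ ([+back]) → [ɯ]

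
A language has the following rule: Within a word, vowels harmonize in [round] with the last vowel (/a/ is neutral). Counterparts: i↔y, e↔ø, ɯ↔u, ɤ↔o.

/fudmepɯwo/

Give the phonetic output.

/e/ harmonizes with /o/ ([+round]) → [ø]
/ɯ/ harmonizes with /o/ ([+round]) → [u]

[fudmøpuwo]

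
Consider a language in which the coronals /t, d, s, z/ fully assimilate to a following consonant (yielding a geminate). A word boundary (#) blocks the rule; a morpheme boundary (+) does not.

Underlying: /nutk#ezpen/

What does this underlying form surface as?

[nukk#eppen]

/t/ before /k/ → [k] (total assimilation)
/z/ before /p/ → [p] (total assimilation)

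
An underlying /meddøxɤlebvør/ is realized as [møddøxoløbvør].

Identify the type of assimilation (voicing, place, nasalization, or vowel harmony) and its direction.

vowel harmony, regressive

/e/→[ø] /ɤ/→[o] /e/→[ø].
Vowels agree with the last vowel, so the harmony is regressive.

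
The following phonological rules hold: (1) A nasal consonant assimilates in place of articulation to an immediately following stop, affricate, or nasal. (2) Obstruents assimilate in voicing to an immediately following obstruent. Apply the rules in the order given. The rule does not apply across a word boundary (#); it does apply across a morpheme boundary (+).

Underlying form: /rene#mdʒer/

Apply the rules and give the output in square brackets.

[rene#ɲdʒer]

Rule 1: /m/ before /dʒ/ (palatal) → [ɲ]
After rule 1: rene#ɲdʒer
Rule 2: no segment meets the rule's conditions; no change.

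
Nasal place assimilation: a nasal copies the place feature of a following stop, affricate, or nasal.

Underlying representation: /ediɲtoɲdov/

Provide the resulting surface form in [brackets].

/ɲ/ before /t/ (alveolar) → [n]
/ɲ/ before /d/ (alveolar) → [n]

[edintondov]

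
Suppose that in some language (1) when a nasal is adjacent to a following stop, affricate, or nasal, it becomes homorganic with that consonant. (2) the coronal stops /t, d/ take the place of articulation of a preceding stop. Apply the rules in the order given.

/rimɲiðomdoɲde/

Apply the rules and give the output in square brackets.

[riɲɲiðondonde]

Rule 1: /m/ before /ɲ/ (palatal) → [ɲ]
Rule 1: /m/ before /d/ (alveolar) → [n]
Rule 1: /ɲ/ before /d/ (alveolar) → [n]
After rule 1: riɲɲiðondonde
Rule 2: no segment meets the rule's conditions; no change.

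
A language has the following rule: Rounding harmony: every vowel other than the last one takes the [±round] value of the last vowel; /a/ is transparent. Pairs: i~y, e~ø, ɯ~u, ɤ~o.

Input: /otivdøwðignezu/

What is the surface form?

[otyvdøwðygnøzu]

/i/ harmonizes with /u/ ([+round]) → [y]
/i/ harmonizes with /u/ ([+round]) → [y]
/e/ harmonizes with /u/ ([+round]) → [ø]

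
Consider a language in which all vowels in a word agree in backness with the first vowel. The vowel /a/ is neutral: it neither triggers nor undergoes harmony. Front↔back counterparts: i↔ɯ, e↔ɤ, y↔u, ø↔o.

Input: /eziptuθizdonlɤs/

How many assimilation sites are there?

3

/u/ harmonizes with /e/ ([-back]) → [y]
/o/ harmonizes with /e/ ([-back]) → [ø]
/ɤ/ harmonizes with /e/ ([-back]) → [e]
3 segments change.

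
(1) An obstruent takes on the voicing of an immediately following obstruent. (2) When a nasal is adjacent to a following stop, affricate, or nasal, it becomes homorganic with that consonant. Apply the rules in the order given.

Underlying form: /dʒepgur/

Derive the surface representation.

Rule 1: /p/ before /g/ (voiced) → [b]
After rule 1: dʒebgur
Rule 2: no segment meets the rule's conditions; no change.

[dʒebgur]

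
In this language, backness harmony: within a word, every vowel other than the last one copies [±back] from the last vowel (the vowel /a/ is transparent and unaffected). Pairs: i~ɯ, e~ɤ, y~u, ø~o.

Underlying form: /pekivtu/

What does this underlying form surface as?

/e/ harmonizes with /u/ ([+back]) → [ɤ]
/i/ harmonizes with /u/ ([+back]) → [ɯ]

[pɤkɯvtu]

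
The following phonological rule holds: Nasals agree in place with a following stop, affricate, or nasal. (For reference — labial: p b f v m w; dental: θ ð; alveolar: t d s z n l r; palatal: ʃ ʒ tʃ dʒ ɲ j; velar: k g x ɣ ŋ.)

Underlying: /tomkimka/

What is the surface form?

/m/ before /k/ (velar) → [ŋ]
/m/ before /k/ (velar) → [ŋ]

[toŋkiŋka]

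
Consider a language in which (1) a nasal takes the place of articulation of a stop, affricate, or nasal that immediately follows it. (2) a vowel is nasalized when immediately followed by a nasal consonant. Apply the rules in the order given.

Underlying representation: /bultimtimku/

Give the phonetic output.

Rule 1: /m/ before /t/ (alveolar) → [n]
Rule 1: /m/ before /k/ (velar) → [ŋ]
After rule 1: bultintiŋku
Rule 2: /i/ before nasal /n/ → [ĩ]
Rule 2: /i/ before nasal /ŋ/ → [ĩ]

[bultĩntĩŋku]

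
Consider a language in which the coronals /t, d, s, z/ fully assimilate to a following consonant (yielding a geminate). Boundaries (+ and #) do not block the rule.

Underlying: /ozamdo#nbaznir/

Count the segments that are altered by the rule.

1

/z/ before /n/ → [n] (total assimilation)
1 segment changes.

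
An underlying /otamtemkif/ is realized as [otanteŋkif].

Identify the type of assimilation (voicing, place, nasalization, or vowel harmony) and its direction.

place assimilation, regressive

/m/→[n] /m/→[ŋ].
Each target copies a feature from the following segment, so the direction is regressive.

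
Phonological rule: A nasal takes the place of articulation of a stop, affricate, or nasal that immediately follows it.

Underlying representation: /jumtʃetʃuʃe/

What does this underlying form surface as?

[juɲtʃetʃuʃe]

/m/ before /tʃ/ (palatal) → [ɲ]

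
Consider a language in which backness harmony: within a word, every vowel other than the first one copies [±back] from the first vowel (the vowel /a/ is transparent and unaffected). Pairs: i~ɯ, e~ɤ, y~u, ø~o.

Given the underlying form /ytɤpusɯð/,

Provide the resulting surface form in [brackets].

/ɤ/ harmonizes with /y/ ([-back]) → [e]
/u/ harmonizes with /y/ ([-back]) → [y]
/ɯ/ harmonizes with /y/ ([-back]) → [i]

[ytepysið]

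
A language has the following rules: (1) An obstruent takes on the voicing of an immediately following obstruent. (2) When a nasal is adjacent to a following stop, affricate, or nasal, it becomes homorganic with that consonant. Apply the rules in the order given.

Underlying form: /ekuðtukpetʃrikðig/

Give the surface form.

Rule 1: /ð/ before /t/ (voiceless) → [θ]
Rule 1: /k/ before /ð/ (voiced) → [g]
After rule 1: ekuθtukpetʃrigðig
Rule 2: no segment meets the rule's conditions; no change.

[ekuθtukpetʃrigðig]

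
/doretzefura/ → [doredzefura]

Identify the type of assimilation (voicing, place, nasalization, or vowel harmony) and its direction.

voicing assimilation, regressive

/t/→[d].
Each target copies a feature from the following segment, so the direction is regressive.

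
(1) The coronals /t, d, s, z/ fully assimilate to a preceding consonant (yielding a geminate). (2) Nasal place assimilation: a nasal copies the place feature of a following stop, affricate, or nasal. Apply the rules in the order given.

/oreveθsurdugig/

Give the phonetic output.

Rule 1: /s/ after /θ/ → [θ] (total assimilation)
Rule 1: /d/ after /r/ → [r] (total assimilation)
After rule 1: oreveθθurrugig
Rule 2: no segment meets the rule's conditions; no change.

[oreveθθurrugig]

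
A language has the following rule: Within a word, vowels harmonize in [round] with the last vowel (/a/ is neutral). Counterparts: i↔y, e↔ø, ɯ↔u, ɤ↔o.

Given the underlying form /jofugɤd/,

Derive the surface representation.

[jɤfɯgɤd]

/o/ harmonizes with /ɤ/ ([-round]) → [ɤ]
/u/ harmonizes with /ɤ/ ([-round]) → [ɯ]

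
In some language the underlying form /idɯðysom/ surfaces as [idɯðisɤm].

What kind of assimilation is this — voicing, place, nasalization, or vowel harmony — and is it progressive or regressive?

/y/→[i] /o/→[ɤ].
Vowels agree with the first vowel, so the harmony is progressive.

vowel harmony, progressive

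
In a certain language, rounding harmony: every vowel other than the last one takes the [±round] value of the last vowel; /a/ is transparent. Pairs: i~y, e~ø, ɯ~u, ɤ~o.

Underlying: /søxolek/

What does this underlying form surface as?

[sexɤlek]

/ø/ harmonizes with /e/ ([-round]) → [e]
/o/ harmonizes with /e/ ([-round]) → [ɤ]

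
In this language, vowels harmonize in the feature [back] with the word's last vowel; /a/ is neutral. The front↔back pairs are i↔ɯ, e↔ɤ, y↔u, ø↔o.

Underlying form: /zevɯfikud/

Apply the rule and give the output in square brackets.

/e/ harmonizes with /u/ ([+back]) → [ɤ]
/i/ harmonizes with /u/ ([+back]) → [ɯ]

[zɤvɯfɯkud]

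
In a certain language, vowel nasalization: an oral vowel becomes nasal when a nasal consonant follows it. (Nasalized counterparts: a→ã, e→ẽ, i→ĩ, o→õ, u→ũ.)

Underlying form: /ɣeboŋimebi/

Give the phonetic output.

/o/ before nasal /ŋ/ → [õ]
/i/ before nasal /m/ → [ĩ]

[ɣebõŋĩmebi]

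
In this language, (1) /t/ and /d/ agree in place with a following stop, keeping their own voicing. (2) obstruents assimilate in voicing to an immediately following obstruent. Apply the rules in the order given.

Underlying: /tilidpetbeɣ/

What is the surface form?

[tilippebbeɣ]

Rule 1: /d/ before /p/ (labial) → [b]
Rule 1: /t/ before /b/ (labial) → [p]
After rule 1: tilibpepbeɣ
Rule 2: /b/ before /p/ (voiceless) → [p]
Rule 2: /p/ before /b/ (voiced) → [b]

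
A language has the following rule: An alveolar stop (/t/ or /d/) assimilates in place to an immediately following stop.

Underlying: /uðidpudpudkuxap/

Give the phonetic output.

[uðibpubpugkuxap]

/d/ before /p/ (labial) → [b]
/d/ before /p/ (labial) → [b]
/d/ before /k/ (velar) → [g]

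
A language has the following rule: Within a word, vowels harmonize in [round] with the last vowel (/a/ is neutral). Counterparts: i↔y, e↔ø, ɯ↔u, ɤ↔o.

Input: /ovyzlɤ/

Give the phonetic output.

/o/ harmonizes with /ɤ/ ([-round]) → [ɤ]
/y/ harmonizes with /ɤ/ ([-round]) → [i]

[ɤvizlɤ]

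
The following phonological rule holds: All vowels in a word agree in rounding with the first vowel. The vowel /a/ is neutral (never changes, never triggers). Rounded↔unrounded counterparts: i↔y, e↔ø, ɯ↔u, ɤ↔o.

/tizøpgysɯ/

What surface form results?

[tizepgisɯ]

/ø/ harmonizes with /i/ ([-round]) → [e]
/y/ harmonizes with /i/ ([-round]) → [i]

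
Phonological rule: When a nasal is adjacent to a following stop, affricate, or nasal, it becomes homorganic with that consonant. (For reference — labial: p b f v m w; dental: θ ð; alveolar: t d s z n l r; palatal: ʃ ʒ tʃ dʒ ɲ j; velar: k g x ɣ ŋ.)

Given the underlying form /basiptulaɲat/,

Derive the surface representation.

[basiptulaɲat]

no segment meets the rule's conditions; no change.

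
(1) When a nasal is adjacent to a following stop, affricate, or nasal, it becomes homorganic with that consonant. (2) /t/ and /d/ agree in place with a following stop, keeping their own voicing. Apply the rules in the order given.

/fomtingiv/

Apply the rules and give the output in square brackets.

[fontiŋgiv]

Rule 1: /m/ before /t/ (alveolar) → [n]
Rule 1: /n/ before /g/ (velar) → [ŋ]
After rule 1: fontiŋgiv
Rule 2: no segment meets the rule's conditions; no change.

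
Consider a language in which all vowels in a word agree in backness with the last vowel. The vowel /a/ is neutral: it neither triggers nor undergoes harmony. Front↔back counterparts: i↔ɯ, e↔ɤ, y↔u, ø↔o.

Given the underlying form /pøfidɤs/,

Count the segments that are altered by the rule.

/ø/ harmonizes with /ɤ/ ([+back]) → [o]
/i/ harmonizes with /ɤ/ ([+back]) → [ɯ]
2 segments change.

2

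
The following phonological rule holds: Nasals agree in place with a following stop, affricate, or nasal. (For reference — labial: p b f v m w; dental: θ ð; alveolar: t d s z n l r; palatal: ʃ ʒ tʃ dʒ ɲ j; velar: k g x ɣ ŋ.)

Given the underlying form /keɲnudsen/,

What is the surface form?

/ɲ/ before /n/ (alveolar) → [n]

[kennudsen]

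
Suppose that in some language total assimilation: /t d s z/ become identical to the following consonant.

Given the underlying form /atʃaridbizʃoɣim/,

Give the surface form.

[atʃaribbiʃʃoɣim]

/d/ before /b/ → [b] (total assimilation)
/z/ before /ʃ/ → [ʃ] (total assimilation)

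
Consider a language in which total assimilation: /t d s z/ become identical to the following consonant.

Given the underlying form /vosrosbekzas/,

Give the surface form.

/s/ before /r/ → [r] (total assimilation)
/s/ before /b/ → [b] (total assimilation)

[vorrobbekzas]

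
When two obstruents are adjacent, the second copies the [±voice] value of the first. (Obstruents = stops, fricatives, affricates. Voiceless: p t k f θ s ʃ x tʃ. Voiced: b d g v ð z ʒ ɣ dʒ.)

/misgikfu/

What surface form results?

/g/ after /s/ (voiceless) → [k]

[miskikfu]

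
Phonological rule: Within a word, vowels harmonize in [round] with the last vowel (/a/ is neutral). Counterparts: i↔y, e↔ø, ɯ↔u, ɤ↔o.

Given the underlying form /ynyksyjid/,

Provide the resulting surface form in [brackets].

[iniksijid]

/y/ harmonizes with /i/ ([-round]) → [i]
/y/ harmonizes with /i/ ([-round]) → [i]
/y/ harmonizes with /i/ ([-round]) → [i]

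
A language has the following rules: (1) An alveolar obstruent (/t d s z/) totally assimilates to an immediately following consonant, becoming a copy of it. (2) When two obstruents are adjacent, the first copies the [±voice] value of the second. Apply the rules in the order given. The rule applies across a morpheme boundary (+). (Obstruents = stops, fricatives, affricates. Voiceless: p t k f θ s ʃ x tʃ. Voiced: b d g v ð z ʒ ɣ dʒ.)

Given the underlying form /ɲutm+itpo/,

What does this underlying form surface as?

Rule 1: /t/ before /m/ → [m] (total assimilation)
Rule 1: /t/ before /p/ → [p] (total assimilation)
After rule 1: ɲumm+ippo
Rule 2: no segment meets the rule's conditions; no change.

[ɲumm+ippo]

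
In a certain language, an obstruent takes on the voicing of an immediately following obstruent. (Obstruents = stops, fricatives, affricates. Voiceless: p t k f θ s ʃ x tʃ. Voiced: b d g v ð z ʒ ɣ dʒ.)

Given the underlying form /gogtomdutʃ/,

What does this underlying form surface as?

[goktomdutʃ]

/g/ before /t/ (voiceless) → [k]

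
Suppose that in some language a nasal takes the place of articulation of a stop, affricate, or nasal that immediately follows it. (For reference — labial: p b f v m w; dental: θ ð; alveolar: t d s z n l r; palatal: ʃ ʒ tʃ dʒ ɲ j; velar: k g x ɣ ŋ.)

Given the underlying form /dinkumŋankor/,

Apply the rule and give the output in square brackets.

[diŋkuŋŋaŋkor]

/n/ before /k/ (velar) → [ŋ]
/m/ before /ŋ/ (velar) → [ŋ]
/n/ before /k/ (velar) → [ŋ]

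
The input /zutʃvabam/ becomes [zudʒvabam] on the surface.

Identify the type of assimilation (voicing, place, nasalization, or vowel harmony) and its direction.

voicing assimilation, regressive

/tʃ/→[dʒ].
Each target copies a feature from the following segment, so the direction is regressive.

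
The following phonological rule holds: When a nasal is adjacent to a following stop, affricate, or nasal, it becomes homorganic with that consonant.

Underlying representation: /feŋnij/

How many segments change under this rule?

/ŋ/ before /n/ (alveolar) → [n]
1 segment changes.

1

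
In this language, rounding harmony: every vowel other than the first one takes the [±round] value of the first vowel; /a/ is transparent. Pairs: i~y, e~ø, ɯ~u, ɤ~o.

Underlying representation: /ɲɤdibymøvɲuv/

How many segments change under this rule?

/y/ harmonizes with /ɤ/ ([-round]) → [i]
/ø/ harmonizes with /ɤ/ ([-round]) → [e]
/u/ harmonizes with /ɤ/ ([-round]) → [ɯ]
3 segments change.

3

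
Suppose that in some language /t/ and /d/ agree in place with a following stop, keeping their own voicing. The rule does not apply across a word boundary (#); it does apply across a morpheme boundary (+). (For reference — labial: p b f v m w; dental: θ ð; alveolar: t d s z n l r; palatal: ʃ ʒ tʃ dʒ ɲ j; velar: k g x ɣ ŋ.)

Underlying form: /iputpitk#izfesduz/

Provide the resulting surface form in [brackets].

[ipuppikk#izfesduz]

/t/ before /p/ (labial) → [p]
/t/ before /k/ (velar) → [k]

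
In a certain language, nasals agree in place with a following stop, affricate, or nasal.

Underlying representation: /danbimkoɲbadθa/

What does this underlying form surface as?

/n/ before /b/ (labial) → [m]
/m/ before /k/ (velar) → [ŋ]
/ɲ/ before /b/ (labial) → [m]

[dambiŋkombadθa]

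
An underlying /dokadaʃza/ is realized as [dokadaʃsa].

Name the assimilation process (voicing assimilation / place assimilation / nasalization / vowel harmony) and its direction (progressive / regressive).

/z/→[s].
Each target copies a feature from the preceding segment, so the direction is progressive.

voicing assimilation, progressive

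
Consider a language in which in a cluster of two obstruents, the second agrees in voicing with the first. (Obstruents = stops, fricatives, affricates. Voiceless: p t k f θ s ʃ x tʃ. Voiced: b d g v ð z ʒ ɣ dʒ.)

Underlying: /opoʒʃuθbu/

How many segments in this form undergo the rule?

/ʃ/ after /ʒ/ (voiced) → [ʒ]
/b/ after /θ/ (voiceless) → [p]
2 segments change.

2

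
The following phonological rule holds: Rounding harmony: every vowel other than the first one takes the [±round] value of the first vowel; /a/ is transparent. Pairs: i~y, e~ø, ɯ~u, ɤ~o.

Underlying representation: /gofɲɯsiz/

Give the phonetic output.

/ɯ/ harmonizes with /o/ ([+round]) → [u]
/i/ harmonizes with /o/ ([+round]) → [y]

[gofɲusyz]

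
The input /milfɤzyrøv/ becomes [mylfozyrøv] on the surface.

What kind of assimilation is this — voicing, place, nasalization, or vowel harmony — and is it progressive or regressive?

/i/→[y] /ɤ/→[o].
Vowels agree with the last vowel, so the harmony is regressive.

vowel harmony, regressive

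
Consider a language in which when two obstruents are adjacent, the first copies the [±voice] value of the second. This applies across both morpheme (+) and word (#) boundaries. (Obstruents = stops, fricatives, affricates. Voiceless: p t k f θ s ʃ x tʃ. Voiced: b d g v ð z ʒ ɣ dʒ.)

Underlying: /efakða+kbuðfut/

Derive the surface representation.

[efagða+gbuθfut]

/k/ before /ð/ (voiced) → [g]
/k/ before /b/ (voiced) → [g]
/ð/ before /f/ (voiceless) → [θ]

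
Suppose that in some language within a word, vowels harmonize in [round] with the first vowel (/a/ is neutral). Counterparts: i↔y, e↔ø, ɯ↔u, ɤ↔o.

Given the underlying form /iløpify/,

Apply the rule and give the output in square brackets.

/ø/ harmonizes with /i/ ([-round]) → [e]
/y/ harmonizes with /i/ ([-round]) → [i]

[ilepifi]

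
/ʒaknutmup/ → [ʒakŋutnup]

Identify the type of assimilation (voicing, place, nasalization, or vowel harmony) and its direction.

place assimilation, progressive

/n/→[ŋ] /m/→[n].
Each target copies a feature from the preceding segment, so the direction is progressive.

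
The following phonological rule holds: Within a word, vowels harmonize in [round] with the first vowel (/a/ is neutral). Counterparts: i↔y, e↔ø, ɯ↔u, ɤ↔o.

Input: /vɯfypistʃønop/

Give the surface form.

[vɯfipistʃenɤp]

/y/ harmonizes with /ɯ/ ([-round]) → [i]
/ø/ harmonizes with /ɯ/ ([-round]) → [e]
/o/ harmonizes with /ɯ/ ([-round]) → [ɤ]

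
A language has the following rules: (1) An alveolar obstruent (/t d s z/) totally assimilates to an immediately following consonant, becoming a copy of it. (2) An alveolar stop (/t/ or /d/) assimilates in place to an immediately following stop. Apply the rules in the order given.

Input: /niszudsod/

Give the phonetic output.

[nizzussod]

Rule 1: /s/ before /z/ → [z] (total assimilation)
Rule 1: /d/ before /s/ → [s] (total assimilation)
After rule 1: nizzussod
Rule 2: no segment meets the rule's conditions; no change.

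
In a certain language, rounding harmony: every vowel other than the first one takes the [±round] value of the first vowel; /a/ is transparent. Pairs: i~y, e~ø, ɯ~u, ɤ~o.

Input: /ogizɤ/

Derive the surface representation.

/i/ harmonizes with /o/ ([+round]) → [y]
/ɤ/ harmonizes with /o/ ([+round]) → [o]

[ogyzo]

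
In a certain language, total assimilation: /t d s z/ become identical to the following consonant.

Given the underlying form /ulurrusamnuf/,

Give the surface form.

[ulurrusamnuf]

no segment meets the rule's conditions; no change.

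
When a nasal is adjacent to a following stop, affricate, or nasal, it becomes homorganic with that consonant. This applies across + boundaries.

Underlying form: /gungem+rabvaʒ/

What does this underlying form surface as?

[guŋgem+rabvaʒ]

/n/ before /g/ (velar) → [ŋ]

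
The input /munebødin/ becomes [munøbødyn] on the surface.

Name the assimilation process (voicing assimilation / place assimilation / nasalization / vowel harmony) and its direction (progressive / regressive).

vowel harmony, progressive

/e/→[ø] /i/→[y].
Vowels agree with the first vowel, so the harmony is progressive.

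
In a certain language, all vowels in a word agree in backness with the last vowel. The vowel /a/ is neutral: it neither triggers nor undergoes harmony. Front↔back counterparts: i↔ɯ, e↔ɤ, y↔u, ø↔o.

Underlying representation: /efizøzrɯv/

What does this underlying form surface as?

/e/ harmonizes with /ɯ/ ([+back]) → [ɤ]
/i/ harmonizes with /ɯ/ ([+back]) → [ɯ]
/ø/ harmonizes with /ɯ/ ([+back]) → [o]

[ɤfɯzozrɯv]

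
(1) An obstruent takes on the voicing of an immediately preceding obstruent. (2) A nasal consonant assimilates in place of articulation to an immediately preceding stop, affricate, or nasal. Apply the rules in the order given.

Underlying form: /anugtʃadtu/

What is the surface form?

[anugdʒaddu]

Rule 1: /tʃ/ after /g/ (voiced) → [dʒ]
Rule 1: /t/ after /d/ (voiced) → [d]
After rule 1: anugdʒaddu
Rule 2: no segment meets the rule's conditions; no change.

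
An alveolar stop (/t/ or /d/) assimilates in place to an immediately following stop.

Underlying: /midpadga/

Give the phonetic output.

/d/ before /p/ (labial) → [b]
/d/ before /g/ (velar) → [g]

[mibpagga]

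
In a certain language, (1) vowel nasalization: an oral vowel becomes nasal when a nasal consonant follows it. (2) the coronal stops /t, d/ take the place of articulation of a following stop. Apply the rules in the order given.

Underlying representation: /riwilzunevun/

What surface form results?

Rule 1: /u/ before nasal /n/ → [ũ]
Rule 1: /u/ before nasal /n/ → [ũ]
After rule 1: riwilzũnevũn
Rule 2: no segment meets the rule's conditions; no change.

[riwilzũnevũn]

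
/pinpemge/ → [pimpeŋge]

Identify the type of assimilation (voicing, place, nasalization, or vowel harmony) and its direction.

place assimilation, regressive

/n/→[m] /m/→[ŋ].
Each target copies a feature from the following segment, so the direction is regressive.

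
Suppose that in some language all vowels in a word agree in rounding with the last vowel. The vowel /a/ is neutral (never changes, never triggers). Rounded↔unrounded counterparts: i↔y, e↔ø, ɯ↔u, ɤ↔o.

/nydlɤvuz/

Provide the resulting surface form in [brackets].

[nydlovuz]

/ɤ/ harmonizes with /u/ ([+round]) → [o]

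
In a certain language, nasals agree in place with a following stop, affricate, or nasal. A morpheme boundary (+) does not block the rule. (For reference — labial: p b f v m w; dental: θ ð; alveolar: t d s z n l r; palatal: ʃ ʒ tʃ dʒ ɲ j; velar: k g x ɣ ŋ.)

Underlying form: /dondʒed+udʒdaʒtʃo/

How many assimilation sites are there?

1

/n/ before /dʒ/ (palatal) → [ɲ]
1 segment changes.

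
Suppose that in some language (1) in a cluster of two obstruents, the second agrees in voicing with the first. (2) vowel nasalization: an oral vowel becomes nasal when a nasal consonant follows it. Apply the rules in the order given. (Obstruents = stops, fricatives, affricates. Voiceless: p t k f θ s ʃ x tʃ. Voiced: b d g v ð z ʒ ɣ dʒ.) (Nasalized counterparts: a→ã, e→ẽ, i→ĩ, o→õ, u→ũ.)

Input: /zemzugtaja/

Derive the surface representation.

Rule 1: /t/ after /g/ (voiced) → [d]
After rule 1: zemzugdaja
Rule 2: /e/ before nasal /m/ → [ẽ]

[zẽmzugdaja]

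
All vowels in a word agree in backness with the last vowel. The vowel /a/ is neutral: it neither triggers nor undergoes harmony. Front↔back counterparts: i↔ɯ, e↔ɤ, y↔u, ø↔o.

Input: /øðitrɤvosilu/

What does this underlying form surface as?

/ø/ harmonizes with /u/ ([+back]) → [o]
/i/ harmonizes with /u/ ([+back]) → [ɯ]
/i/ harmonizes with /u/ ([+back]) → [ɯ]

[oðɯtrɤvosɯlu]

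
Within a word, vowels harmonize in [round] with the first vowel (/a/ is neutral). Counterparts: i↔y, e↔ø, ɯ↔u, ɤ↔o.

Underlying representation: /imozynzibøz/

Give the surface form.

[imɤzinzibez]

/o/ harmonizes with /i/ ([-round]) → [ɤ]
/y/ harmonizes with /i/ ([-round]) → [i]
/ø/ harmonizes with /i/ ([-round]) → [e]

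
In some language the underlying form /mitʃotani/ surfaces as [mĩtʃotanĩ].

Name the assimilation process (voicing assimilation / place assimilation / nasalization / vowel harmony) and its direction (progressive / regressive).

nasalization, progressive

/i/→[ĩ] /i/→[ĩ].
Each target copies a feature from the preceding segment, so the direction is progressive.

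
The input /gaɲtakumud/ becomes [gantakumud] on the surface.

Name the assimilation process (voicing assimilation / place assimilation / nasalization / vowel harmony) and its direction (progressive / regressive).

place assimilation, regressive

/ɲ/→[n].
Each target copies a feature from the following segment, so the direction is regressive.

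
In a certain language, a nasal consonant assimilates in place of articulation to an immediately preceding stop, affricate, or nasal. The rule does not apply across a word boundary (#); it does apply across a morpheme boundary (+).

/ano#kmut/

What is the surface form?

[ano#kŋut]

/m/ after /k/ (velar) → [ŋ]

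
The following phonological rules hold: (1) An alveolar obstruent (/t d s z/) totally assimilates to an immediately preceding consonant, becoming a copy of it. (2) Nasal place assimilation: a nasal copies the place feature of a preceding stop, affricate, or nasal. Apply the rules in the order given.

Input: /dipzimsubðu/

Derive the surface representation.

[dippimmubðu]

Rule 1: /z/ after /p/ → [p] (total assimilation)
Rule 1: /s/ after /m/ → [m] (total assimilation)
After rule 1: dippimmubðu
Rule 2: no segment meets the rule's conditions; no change.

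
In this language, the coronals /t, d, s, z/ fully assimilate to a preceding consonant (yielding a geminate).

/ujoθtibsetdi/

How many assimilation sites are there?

/t/ after /θ/ → [θ] (total assimilation)
/s/ after /b/ → [b] (total assimilation)
/d/ after /t/ → [t] (total assimilation)
3 segments change.

3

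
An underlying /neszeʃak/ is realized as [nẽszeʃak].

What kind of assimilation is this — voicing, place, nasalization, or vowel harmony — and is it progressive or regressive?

/e/→[ẽ].
Each target copies a feature from the preceding segment, so the direction is progressive.

nasalization, progressive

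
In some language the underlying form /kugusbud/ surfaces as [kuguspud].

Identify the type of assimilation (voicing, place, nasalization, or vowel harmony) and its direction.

/b/→[p].
Each target copies a feature from the preceding segment, so the direction is progressive.

voicing assimilation, progressive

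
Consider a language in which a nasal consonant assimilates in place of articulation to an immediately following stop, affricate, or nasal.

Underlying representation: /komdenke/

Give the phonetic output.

[kondeŋke]

/m/ before /d/ (alveolar) → [n]
/n/ before /k/ (velar) → [ŋ]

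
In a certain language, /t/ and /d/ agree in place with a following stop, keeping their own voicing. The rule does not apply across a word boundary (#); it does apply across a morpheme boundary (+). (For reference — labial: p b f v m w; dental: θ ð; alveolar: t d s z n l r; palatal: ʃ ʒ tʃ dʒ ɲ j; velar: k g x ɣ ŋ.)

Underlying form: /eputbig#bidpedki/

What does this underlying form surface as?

/t/ before /b/ (labial) → [p]
/d/ before /p/ (labial) → [b]
/d/ before /k/ (velar) → [g]

[epupbig#bibpegki]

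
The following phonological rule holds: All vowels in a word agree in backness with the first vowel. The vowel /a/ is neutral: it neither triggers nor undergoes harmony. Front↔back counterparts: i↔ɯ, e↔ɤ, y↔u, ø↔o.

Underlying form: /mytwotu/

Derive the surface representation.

/o/ harmonizes with /y/ ([-back]) → [ø]
/u/ harmonizes with /y/ ([-back]) → [y]

[mytwøty]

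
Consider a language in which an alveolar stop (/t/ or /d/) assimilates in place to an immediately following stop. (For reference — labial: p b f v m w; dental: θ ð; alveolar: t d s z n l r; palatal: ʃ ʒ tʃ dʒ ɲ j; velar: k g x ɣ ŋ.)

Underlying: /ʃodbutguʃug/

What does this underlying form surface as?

[ʃobbukguʃug]

/d/ before /b/ (labial) → [b]
/t/ before /g/ (velar) → [k]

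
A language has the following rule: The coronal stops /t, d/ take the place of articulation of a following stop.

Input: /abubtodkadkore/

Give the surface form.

/d/ before /k/ (velar) → [g]
/d/ before /k/ (velar) → [g]

[abubtogkagkore]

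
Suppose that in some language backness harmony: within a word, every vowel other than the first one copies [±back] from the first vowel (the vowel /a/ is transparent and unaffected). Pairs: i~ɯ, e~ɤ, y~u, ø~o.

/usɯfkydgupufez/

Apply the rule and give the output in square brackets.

/y/ harmonizes with /u/ ([+back]) → [u]
/e/ harmonizes with /u/ ([+back]) → [ɤ]

[usɯfkudgupufɤz]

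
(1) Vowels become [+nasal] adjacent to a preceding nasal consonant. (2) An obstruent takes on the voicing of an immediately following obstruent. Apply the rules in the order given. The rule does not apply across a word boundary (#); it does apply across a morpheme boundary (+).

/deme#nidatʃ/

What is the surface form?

Rule 1: /e/ after nasal /m/ → [ẽ]
Rule 1: /i/ after nasal /n/ → [ĩ]
After rule 1: demẽ#nĩdatʃ
Rule 2: no segment meets the rule's conditions; no change.

[demẽ#nĩdatʃ]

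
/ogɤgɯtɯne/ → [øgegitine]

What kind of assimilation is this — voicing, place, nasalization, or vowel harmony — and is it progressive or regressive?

/o/→[ø] /ɤ/→[e] /ɯ/→[i] /ɯ/→[i].
Vowels agree with the last vowel, so the harmony is regressive.

vowel harmony, regressive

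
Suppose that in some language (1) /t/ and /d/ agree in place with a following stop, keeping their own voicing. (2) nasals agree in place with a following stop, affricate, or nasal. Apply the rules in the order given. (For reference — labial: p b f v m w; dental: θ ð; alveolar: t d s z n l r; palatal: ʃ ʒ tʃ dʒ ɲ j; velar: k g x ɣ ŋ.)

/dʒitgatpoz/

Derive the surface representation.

Rule 1: /t/ before /g/ (velar) → [k]
Rule 1: /t/ before /p/ (labial) → [p]
After rule 1: dʒikgappoz
Rule 2: no segment meets the rule's conditions; no change.

[dʒikgappoz]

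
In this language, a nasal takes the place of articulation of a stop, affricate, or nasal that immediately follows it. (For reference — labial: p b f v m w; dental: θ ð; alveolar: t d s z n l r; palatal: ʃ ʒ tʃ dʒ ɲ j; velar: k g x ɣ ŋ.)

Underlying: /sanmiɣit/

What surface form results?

[sammiɣit]

/n/ before /m/ (labial) → [m]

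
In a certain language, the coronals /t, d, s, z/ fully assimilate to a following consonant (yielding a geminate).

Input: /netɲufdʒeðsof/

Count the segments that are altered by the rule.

/t/ before /ɲ/ → [ɲ] (total assimilation)
1 segment changes.

1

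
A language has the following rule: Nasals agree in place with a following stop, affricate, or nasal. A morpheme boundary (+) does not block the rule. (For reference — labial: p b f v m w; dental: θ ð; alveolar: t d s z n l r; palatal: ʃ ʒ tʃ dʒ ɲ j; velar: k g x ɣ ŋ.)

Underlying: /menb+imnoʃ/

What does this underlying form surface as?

[memb+innoʃ]

/n/ before /b/ (labial) → [m]
/m/ before /n/ (alveolar) → [n]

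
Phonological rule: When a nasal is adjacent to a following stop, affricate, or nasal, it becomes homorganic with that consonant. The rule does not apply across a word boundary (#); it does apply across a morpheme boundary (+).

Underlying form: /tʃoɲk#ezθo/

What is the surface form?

[tʃoŋk#ezθo]

/ɲ/ before /k/ (velar) → [ŋ]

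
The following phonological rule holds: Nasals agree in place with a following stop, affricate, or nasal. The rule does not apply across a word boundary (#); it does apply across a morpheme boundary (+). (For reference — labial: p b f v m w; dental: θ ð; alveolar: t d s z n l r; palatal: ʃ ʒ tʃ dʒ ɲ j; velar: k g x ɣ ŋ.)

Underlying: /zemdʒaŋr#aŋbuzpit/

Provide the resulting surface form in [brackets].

[zeɲdʒaŋr#ambuzpit]

/m/ before /dʒ/ (palatal) → [ɲ]
/ŋ/ before /b/ (labial) → [m]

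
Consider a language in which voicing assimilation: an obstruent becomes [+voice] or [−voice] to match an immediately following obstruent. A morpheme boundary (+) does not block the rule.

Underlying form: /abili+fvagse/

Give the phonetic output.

[abili+vvakse]

/f/ before /v/ (voiced) → [v]
/g/ before /s/ (voiceless) → [k]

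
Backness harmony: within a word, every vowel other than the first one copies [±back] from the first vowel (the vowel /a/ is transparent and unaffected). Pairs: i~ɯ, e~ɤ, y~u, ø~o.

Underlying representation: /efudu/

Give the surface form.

/u/ harmonizes with /e/ ([-back]) → [y]
/u/ harmonizes with /e/ ([-back]) → [y]

[efydy]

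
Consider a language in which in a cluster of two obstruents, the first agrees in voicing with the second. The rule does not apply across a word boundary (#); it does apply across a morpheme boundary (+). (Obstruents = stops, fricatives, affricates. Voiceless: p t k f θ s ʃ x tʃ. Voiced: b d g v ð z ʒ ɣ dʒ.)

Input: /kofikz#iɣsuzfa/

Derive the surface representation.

/k/ before /z/ (voiced) → [g]
/ɣ/ before /s/ (voiceless) → [x]
/z/ before /f/ (voiceless) → [s]

[kofigz#ixsusfa]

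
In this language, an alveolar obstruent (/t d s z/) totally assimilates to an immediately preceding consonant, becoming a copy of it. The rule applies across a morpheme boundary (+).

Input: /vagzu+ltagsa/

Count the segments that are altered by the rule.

3

/z/ after /g/ → [g] (total assimilation)
/t/ after /l/ → [l] (total assimilation)
/s/ after /g/ → [g] (total assimilation)
3 segments change.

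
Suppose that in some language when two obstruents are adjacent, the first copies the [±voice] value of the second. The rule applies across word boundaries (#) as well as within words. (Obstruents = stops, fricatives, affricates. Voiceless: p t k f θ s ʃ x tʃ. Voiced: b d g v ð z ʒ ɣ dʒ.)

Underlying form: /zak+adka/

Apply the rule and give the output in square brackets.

[zak+atka]

/d/ before /k/ (voiceless) → [t]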